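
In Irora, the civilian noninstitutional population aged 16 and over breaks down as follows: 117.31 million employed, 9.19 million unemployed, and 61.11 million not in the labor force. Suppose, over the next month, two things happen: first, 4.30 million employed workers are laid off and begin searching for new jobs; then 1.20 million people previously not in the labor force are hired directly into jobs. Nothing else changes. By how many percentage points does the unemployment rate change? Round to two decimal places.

The unemployment rate changes by +3.30 percentage points.

Initially, labor force = 117.31 + 9.19 = 126.50 million, so u = 9.19/126.50 = 7.26%.
After the first change, employed falls and unemployed rises by 4.30; labor force unchanged → E = 113.01, U = 13.49, labor force = 126.50 million.
After the second change, employed and labor force both rise by 1.20; unemployed unchanged → E = 114.21, U = 13.49, labor force = 127.70 million.
New unemployment rate = 13.49 / 127.70 = 10.56%.
Change = 10.56% − 7.26% = +3.30 percentage points.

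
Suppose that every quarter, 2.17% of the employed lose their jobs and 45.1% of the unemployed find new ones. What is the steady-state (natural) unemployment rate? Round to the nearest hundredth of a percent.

At steady state the flows balance: s·E = f·U, so U/(E+U) = s/(s+f).
u* = 2.17 / (2.17 + 45.1) = 2.17 / 47.27 = 4.59%.

Steady-state unemployment rate ≈ 4.59%.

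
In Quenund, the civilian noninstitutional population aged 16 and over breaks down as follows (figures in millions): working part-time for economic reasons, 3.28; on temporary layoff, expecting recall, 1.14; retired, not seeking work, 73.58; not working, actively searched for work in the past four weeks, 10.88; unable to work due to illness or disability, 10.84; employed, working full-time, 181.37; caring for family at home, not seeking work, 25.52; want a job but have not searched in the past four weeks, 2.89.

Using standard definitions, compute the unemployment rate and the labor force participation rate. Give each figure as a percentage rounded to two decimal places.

Employed = 3.28 + 181.37 = 184.65 million (anyone who worked, including part-time for economic reasons, counts as employed).
Unemployed = 1.14 + 10.88 = 12.02 million (jobless and actively searching, or on temporary layoff).
Labor force = 184.65 + 12.02 = 196.67 million.
Not in labor force = 73.58 + 10.84 + 25.52 + 2.89 = 112.83 million (those not working and not actively searching are outside the labor force — including those who want a job but have given up searching).
Civilian working-age population = 196.67 + 112.83 = 309.50 million.
Unemployment rate = 12.02 / 196.67 = 6.11%.
Labor force participation rate = 196.67 / 309.50 = 63.54%.

Unemployment rate ≈ 6.11%; labor force participation rate ≈ 63.54%.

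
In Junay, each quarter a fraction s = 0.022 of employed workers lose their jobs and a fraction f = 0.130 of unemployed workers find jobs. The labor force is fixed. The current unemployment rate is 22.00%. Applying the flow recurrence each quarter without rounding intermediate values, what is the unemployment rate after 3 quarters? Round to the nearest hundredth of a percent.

With a fixed labor force, u_{t+1} = u_t + s·(1−u_t) − f·u_t = u_t·(1−s−f) + s.
Here 1−s−f = 0.848 and s = 0.022.
u_1 = 0.220000 × 0.848 + 0.022 = 0.208560.
u_2 = 0.208560 × 0.848 + 0.022 = 0.198859.
u_3 = 0.198859 × 0.848 + 0.022 = 0.190632.

Unemployment rate after three quarters ≈ 19.06%.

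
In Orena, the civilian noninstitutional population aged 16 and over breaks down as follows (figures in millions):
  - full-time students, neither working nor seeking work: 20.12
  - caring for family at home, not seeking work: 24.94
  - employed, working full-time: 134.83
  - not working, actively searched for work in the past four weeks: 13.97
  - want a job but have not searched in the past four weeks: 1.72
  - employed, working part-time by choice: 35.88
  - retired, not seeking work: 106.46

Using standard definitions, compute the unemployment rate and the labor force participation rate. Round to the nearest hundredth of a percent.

Unemployment rate ≈ 7.56%; labor force participation rate ≈ 54.65%.

Employed = 134.83 + 35.88 = 170.71 million.
Unemployed = 13.97 million.
Labor force = 170.71 + 13.97 = 184.68 million.
Not in labor force = 20.12 + 24.94 + 1.72 + 106.46 = 153.24 million (those not working and not actively searching are outside the labor force — including those who want a job but have given up searching).
Civilian working-age population = 184.68 + 153.24 = 337.92 million.
Unemployment rate = 13.97 / 184.68 = 7.56%.
Labor force participation rate = 184.68 / 337.92 = 54.65%.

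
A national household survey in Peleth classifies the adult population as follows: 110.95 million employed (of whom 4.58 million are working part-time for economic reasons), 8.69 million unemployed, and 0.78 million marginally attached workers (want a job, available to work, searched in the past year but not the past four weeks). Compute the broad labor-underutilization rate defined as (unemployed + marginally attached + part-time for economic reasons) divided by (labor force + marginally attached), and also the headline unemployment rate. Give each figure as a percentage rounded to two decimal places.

Broad underutilization rate ≈ 11.67%; headline unemployment rate ≈ 7.26%.

Labor force = 110.95 + 8.69 = 119.64 million.
Numerator = 8.69 + 0.78 + 4.58 = 14.05 million.
Denominator = 119.64 + 0.78 = 120.42 million.
Broad rate = 14.05 / 120.42 = 11.67%.
Headline unemployment rate = 8.69 / 119.64 = 7.26%.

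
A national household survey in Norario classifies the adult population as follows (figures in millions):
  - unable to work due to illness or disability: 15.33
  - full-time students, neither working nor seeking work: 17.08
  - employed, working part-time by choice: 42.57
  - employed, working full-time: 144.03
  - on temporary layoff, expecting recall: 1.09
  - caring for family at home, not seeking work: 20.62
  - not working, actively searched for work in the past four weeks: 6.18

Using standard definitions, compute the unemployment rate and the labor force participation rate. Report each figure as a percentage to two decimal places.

Unemployment rate ≈ 3.75%; labor force participation rate ≈ 78.52%.

Employed = 42.57 + 144.03 = 186.60 million.
Unemployed = 1.09 + 6.18 = 7.27 million (jobless and actively searching, or on temporary layoff).
Labor force = 186.60 + 7.27 = 193.87 million.
Not in labor force = 15.33 + 17.08 + 20.62 = 53.03 million (those not working and not actively searching are outside the labor force).
Civilian working-age population = 193.87 + 53.03 = 246.90 million.
Unemployment rate = 7.27 / 193.87 = 3.75%.
Labor force participation rate = 193.87 / 246.90 = 78.52%.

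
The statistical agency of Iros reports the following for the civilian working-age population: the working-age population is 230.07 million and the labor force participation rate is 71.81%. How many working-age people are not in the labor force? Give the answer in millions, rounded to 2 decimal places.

About 64.86 million are not in the labor force.

Share not in the labor force = 1 − 0.7181 = 0.2819.
Not in labor force = 0.2819 × 230.07 ≈ 64.86 million.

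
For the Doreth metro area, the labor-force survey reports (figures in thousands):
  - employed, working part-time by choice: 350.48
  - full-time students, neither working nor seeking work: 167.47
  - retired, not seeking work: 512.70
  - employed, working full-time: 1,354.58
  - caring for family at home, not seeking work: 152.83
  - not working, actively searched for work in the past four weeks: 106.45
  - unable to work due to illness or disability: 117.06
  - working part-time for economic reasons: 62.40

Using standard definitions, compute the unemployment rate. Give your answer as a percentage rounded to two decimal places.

Employed = 350.48 + 1,354.58 + 62.40 = 1,767.46 thousand (anyone who worked, including part-time for economic reasons, counts as employed).
Unemployed = 106.45 thousand.
Labor force = 1,767.46 + 106.45 = 1,873.91 thousand.
Unemployment rate = 106.45 / 1,873.91 = 5.68%.

Unemployment rate ≈ 5.68%.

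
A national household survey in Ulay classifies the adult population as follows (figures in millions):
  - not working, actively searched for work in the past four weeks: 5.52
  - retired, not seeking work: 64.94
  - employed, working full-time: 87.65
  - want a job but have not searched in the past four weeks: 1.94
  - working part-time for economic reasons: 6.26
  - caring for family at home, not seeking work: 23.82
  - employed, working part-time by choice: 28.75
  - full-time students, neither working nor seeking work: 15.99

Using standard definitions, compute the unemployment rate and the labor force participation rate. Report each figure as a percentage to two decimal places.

Unemployment rate ≈ 4.31%; labor force participation rate ≈ 54.57%.

Employed = 87.65 + 6.26 + 28.75 = 122.66 million (anyone who worked, including part-time for economic reasons, counts as employed).
Unemployed = 5.52 million.
Labor force = 122.66 + 5.52 = 128.18 million.
Not in labor force = 64.94 + 1.94 + 23.82 + 15.99 = 106.69 million (those not working and not actively searching are outside the labor force — including those who want a job but have given up searching).
Civilian working-age population = 128.18 + 106.69 = 234.87 million.
Unemployment rate = 5.52 / 128.18 = 4.31%.
Labor force participation rate = 128.18 / 234.87 = 54.57%.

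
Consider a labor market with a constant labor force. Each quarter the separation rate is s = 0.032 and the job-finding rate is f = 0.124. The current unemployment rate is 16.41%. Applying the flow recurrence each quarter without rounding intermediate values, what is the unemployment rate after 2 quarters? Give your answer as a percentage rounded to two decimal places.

Unemployment rate after two quarters ≈ 17.59%.

With a fixed labor force, u_{t+1} = u_t + s·(1−u_t) − f·u_t = u_t·(1−s−f) + s.
Here 1−s−f = 0.844 and s = 0.032.
u_1 = 0.164100 × 0.844 + 0.032 = 0.170500.
u_2 = 0.170500 × 0.844 + 0.032 = 0.175902.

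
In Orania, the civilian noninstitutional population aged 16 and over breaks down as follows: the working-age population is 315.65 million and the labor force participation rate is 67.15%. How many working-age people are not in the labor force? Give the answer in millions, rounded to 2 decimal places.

Share not in the labor force = 1 − 0.6715 = 0.3285.
Not in labor force = 0.3285 × 315.65 ≈ 103.69 million.

About 103.69 million are not in the labor force.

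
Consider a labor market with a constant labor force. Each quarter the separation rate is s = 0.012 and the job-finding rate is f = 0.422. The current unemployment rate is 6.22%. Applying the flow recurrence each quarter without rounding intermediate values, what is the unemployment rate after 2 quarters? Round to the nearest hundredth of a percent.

With a fixed labor force, u_{t+1} = u_t + s·(1−u_t) − f·u_t = u_t·(1−s−f) + s.
Here 1−s−f = 0.566 and s = 0.012.
u_1 = 0.062200 × 0.566 + 0.012 = 0.047205.
u_2 = 0.047205 × 0.566 + 0.012 = 0.038718.

Unemployment rate after two quarters ≈ 3.87%.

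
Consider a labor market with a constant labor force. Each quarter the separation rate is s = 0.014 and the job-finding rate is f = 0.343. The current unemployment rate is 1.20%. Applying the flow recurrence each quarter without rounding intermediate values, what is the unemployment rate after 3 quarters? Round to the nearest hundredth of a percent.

Unemployment rate after three quarters ≈ 3.20%.

With a fixed labor force, u_{t+1} = u_t + s·(1−u_t) − f·u_t = u_t·(1−s−f) + s.
Here 1−s−f = 0.643 and s = 0.014.
u_1 = 0.012000 × 0.643 + 0.014 = 0.021716.
u_2 = 0.021716 × 0.643 + 0.014 = 0.027963.
u_3 = 0.027963 × 0.643 + 0.014 = 0.031980.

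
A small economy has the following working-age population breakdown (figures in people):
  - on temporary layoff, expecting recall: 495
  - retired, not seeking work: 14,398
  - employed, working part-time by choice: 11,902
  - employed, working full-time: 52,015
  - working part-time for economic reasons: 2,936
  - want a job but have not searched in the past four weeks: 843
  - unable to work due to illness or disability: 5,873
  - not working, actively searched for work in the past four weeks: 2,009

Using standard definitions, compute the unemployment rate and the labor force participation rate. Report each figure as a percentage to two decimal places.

Unemployment rate ≈ 3.61%; labor force participation rate ≈ 76.66%.

Employed = 11,902 + 52,015 + 2,936 = 66,853 (anyone who worked, including part-time for economic reasons, counts as employed).
Unemployed = 495 + 2,009 = 2,504 (jobless and actively searching, or on temporary layoff).
Labor force = 66,853 + 2,504 = 69,357.
Not in labor force = 14,398 + 843 + 5,873 = 21,114 (those not working and not actively searching are outside the labor force — including those who want a job but have given up searching).
Civilian working-age population = 69,357 + 21,114 = 90,471.
Unemployment rate = 2,504 / 69,357 = 3.61%.
Labor force participation rate = 69,357 / 90,471 = 76.66%.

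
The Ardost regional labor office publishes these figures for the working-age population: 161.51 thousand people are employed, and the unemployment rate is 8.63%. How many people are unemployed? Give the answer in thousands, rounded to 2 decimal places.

About 15.25 thousand are unemployed.

Let U be the number unemployed. The labor force is E + U, and U/(E+U) = 0.0863.
So U = 0.0863 × 161.51 / (1 − 0.0863) = 13.9383 / 0.9137 ≈ 15.25 thousand.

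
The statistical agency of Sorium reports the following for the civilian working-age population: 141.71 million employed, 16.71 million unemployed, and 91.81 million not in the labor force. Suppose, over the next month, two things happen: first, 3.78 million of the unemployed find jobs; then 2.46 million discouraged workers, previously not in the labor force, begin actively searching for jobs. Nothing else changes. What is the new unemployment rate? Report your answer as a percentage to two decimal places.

New unemployment rate ≈ 9.57%.

Initially, labor force = 141.71 + 16.71 = 158.42 million, so u = 16.71/158.42 = 10.55%.
After the first change, unemployed falls and employed rises by 3.78; labor force unchanged → E = 145.49, U = 12.93, labor force = 158.42 million.
After the second change, unemployed and labor force both rise by 2.46 → E = 145.49, U = 15.39, labor force = 160.88 million.
New unemployment rate = 15.39 / 160.88 = 9.57%.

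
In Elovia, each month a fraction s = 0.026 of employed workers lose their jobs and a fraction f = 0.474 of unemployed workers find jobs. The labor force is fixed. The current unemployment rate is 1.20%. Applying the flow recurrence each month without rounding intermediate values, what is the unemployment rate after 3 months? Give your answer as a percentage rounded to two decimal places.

With a fixed labor force, u_{t+1} = u_t + s·(1−u_t) − f·u_t = u_t·(1−s−f) + s.
Here 1−s−f = 0.500 and s = 0.026.
u_1 = 0.012000 × 0.500 + 0.026 = 0.032000.
u_2 = 0.032000 × 0.500 + 0.026 = 0.042000.
u_3 = 0.042000 × 0.500 + 0.026 = 0.047000.

Unemployment rate after three months ≈ 4.70%.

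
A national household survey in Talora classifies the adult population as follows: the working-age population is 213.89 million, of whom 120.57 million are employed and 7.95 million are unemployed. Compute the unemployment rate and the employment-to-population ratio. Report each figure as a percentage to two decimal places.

Labor force = employed + unemployed = 120.57 + 7.95 = 128.52 million.
Unemployment rate = 7.95 / 128.52 = 6.19%.
Employment-population ratio = 120.57 / 213.89 = 56.37%.

Unemployment rate ≈ 6.19%; employment-population ratio ≈ 56.37%.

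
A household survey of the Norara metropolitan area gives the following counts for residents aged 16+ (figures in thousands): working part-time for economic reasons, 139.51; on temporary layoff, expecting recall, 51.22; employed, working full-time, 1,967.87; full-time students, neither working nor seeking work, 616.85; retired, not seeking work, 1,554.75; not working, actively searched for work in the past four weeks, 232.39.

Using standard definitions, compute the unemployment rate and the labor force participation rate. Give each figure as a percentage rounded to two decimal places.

Unemployment rate ≈ 11.86%; labor force participation rate ≈ 52.40%.

Employed = 139.51 + 1,967.87 = 2,107.38 thousand (anyone who worked, including part-time for economic reasons, counts as employed).
Unemployed = 51.22 + 232.39 = 283.61 thousand (jobless and actively searching, or on temporary layoff).
Labor force = 2,107.38 + 283.61 = 2,390.99 thousand.
Not in labor force = 616.85 + 1,554.75 = 2,171.60 thousand (those not working and not actively searching are outside the labor force).
Civilian working-age population = 2,390.99 + 2,171.60 = 4,562.59 thousand.
Unemployment rate = 283.61 / 2,390.99 = 11.86%.
Labor force participation rate = 2,390.99 / 4,562.59 = 52.40%.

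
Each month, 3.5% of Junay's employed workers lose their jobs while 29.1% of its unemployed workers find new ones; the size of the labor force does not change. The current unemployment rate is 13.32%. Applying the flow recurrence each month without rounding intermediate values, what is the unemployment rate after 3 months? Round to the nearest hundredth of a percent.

With a fixed labor force, u_{t+1} = u_t + s·(1−u_t) − f·u_t = u_t·(1−s−f) + s.
Here 1−s−f = 0.674 and s = 0.035.
u_1 = 0.133200 × 0.674 + 0.035 = 0.124777.
u_2 = 0.124777 × 0.674 + 0.035 = 0.119100.
u_3 = 0.119100 × 0.674 + 0.035 = 0.115273.

Unemployment rate after three months ≈ 11.53%.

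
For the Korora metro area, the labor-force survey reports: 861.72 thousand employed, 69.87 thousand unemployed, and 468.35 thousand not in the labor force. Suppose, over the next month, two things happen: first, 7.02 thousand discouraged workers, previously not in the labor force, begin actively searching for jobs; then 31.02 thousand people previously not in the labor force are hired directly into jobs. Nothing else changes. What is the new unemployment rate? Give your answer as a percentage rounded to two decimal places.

Initially, labor force = 861.72 + 69.87 = 931.59 thousand, so u = 69.87/931.59 = 7.50%.
After the first change, unemployed and labor force both rise by 7.02 → E = 861.72, U = 76.89, labor force = 938.61 thousand.
After the second change, employed and labor force both rise by 31.02; unemployed unchanged → E = 892.74, U = 76.89, labor force = 969.63 thousand.
New unemployment rate = 76.89 / 969.63 = 7.93%.

New unemployment rate ≈ 7.93%.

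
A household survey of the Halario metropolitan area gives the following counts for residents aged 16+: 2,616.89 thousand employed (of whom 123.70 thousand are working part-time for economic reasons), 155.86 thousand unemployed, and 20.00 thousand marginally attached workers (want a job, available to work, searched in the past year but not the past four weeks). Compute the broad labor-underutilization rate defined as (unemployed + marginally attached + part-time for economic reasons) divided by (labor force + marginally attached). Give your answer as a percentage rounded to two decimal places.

Broad underutilization rate ≈ 10.73%.

Labor force = 2,616.89 + 155.86 = 2,772.75 thousand.
Numerator = 155.86 + 20.00 + 123.70 = 299.56 thousand.
Denominator = 2,772.75 + 20.00 = 2,792.75 thousand.
Broad rate = 299.56 / 2,792.75 = 10.73%.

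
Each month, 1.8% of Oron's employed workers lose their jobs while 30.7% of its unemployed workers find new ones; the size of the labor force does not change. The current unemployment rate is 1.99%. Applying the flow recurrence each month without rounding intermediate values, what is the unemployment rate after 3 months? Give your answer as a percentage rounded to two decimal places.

Unemployment rate after three months ≈ 4.45%.

With a fixed labor force, u_{t+1} = u_t + s·(1−u_t) − f·u_t = u_t·(1−s−f) + s.
Here 1−s−f = 0.675 and s = 0.018.
u_1 = 0.019900 × 0.675 + 0.018 = 0.031433.
u_2 = 0.031433 × 0.675 + 0.018 = 0.039217.
u_3 = 0.039217 × 0.675 + 0.018 = 0.044471.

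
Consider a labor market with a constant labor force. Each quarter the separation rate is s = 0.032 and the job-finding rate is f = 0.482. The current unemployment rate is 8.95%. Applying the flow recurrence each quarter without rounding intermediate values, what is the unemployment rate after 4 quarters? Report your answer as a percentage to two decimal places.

With a fixed labor force, u_{t+1} = u_t + s·(1−u_t) − f·u_t = u_t·(1−s−f) + s.
Here 1−s−f = 0.486 and s = 0.032.
u_1 = 0.089500 × 0.486 + 0.032 = 0.075497.
u_2 = 0.075497 × 0.486 + 0.032 = 0.068692.
u_3 = 0.068692 × 0.486 + 0.032 = 0.065384.
u_4 = 0.065384 × 0.486 + 0.032 = 0.063777.

Unemployment rate after four quarters ≈ 6.38%.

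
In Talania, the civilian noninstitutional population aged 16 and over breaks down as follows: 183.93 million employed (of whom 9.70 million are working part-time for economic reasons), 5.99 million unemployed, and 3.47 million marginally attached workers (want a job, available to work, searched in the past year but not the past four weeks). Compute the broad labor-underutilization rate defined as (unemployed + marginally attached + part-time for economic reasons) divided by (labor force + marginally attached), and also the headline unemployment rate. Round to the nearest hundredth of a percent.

Broad underutilization rate ≈ 9.91%; headline unemployment rate ≈ 3.15%.

Labor force = 183.93 + 5.99 = 189.92 million.
Numerator = 5.99 + 3.47 + 9.70 = 19.16 million.
Denominator = 189.92 + 3.47 = 193.39 million.
Broad rate = 19.16 / 193.39 = 9.91%.
Headline unemployment rate = 5.99 / 189.92 = 3.15%.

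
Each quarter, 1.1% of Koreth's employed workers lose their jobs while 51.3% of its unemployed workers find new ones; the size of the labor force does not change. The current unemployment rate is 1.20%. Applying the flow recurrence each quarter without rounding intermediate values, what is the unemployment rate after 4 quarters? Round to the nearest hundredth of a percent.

Unemployment rate after four quarters ≈ 2.05%.

With a fixed labor force, u_{t+1} = u_t + s·(1−u_t) − f·u_t = u_t·(1−s−f) + s.
Here 1−s−f = 0.476 and s = 0.011.
u_1 = 0.012000 × 0.476 + 0.011 = 0.016712.
u_2 = 0.016712 × 0.476 + 0.011 = 0.018955.
u_3 = 0.018955 × 0.476 + 0.011 = 0.020023.
u_4 = 0.020023 × 0.476 + 0.011 = 0.020531.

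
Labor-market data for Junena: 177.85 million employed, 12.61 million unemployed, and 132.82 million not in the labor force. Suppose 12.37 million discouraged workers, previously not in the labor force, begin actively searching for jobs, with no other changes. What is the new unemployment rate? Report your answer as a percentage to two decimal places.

Initially, labor force = 177.85 + 12.61 = 190.46 million, so u = 12.61/190.46 = 6.62%.
After the change, unemployed and labor force both rise by 12.37 → E = 177.85, U = 24.98, labor force = 202.83 million.
New unemployment rate = 24.98 / 202.83 = 12.32%.

New unemployment rate ≈ 12.32%.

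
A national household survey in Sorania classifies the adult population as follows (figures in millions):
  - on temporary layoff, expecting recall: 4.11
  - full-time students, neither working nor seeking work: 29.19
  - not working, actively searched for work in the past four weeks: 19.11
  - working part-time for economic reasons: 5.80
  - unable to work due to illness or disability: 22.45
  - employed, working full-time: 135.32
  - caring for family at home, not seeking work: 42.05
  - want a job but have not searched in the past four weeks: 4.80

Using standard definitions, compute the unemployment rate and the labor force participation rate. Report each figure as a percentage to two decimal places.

Employed = 5.80 + 135.32 = 141.12 million (anyone who worked, including part-time for economic reasons, counts as employed).
Unemployed = 4.11 + 19.11 = 23.22 million (jobless and actively searching, or on temporary layoff).
Labor force = 141.12 + 23.22 = 164.34 million.
Not in labor force = 29.19 + 22.45 + 42.05 + 4.80 = 98.49 million (those not working and not actively searching are outside the labor force — including those who want a job but have given up searching).
Civilian working-age population = 164.34 + 98.49 = 262.83 million.
Unemployment rate = 23.22 / 164.34 = 14.13%.
Labor force participation rate = 164.34 / 262.83 = 62.53%.

Unemployment rate ≈ 14.13%; labor force participation rate ≈ 62.53%.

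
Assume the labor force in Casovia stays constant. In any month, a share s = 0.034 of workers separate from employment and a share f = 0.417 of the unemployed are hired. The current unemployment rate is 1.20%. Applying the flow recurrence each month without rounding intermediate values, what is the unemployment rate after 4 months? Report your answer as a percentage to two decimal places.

With a fixed labor force, u_{t+1} = u_t + s·(1−u_t) − f·u_t = u_t·(1−s−f) + s.
Here 1−s−f = 0.549 and s = 0.034.
u_1 = 0.012000 × 0.549 + 0.034 = 0.040588.
u_2 = 0.040588 × 0.549 + 0.034 = 0.056283.
u_3 = 0.056283 × 0.549 + 0.034 = 0.064899.
u_4 = 0.064899 × 0.549 + 0.034 = 0.069630.

Unemployment rate after four months ≈ 6.96%.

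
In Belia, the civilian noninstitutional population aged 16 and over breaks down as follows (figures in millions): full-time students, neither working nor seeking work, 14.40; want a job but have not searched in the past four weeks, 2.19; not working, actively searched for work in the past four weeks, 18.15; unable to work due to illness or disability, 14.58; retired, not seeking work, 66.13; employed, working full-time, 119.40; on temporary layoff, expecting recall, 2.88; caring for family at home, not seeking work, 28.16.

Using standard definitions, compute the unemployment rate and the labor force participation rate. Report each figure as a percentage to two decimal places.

Employed = 119.40 million.
Unemployed = 18.15 + 2.88 = 21.03 million (jobless and actively searching, or on temporary layoff).
Labor force = 119.40 + 21.03 = 140.43 million.
Not in labor force = 14.40 + 2.19 + 14.58 + 66.13 + 28.16 = 125.46 million (those not working and not actively searching are outside the labor force — including those who want a job but have given up searching).
Civilian working-age population = 140.43 + 125.46 = 265.89 million.
Unemployment rate = 21.03 / 140.43 = 14.98%.
Labor force participation rate = 140.43 / 265.89 = 52.82%.

Unemployment rate ≈ 14.98%; labor force participation rate ≈ 52.82%.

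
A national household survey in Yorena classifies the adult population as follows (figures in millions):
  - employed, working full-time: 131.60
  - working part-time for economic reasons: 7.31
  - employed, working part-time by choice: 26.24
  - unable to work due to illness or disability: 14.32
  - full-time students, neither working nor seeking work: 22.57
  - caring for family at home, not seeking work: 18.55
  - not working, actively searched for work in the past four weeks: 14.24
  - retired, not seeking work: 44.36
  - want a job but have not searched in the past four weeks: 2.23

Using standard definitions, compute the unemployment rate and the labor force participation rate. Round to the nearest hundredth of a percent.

Unemployment rate ≈ 7.94%; labor force participation rate ≈ 63.74%.

Employed = 131.60 + 7.31 + 26.24 = 165.15 million (anyone who worked, including part-time for economic reasons, counts as employed).
Unemployed = 14.24 million.
Labor force = 165.15 + 14.24 = 179.39 million.
Not in labor force = 14.32 + 22.57 + 18.55 + 44.36 + 2.23 = 102.03 million (those not working and not actively searching are outside the labor force — including those who want a job but have given up searching).
Civilian working-age population = 179.39 + 102.03 = 281.42 million.
Unemployment rate = 14.24 / 179.39 = 7.94%.
Labor force participation rate = 179.39 / 281.42 = 63.74%.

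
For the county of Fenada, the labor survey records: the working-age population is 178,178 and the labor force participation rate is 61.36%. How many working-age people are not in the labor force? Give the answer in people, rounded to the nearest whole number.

About 68,848 are not in the labor force.

Share not in the labor force = 1 − 0.6136 = 0.3864.
Not in labor force = 0.3864 × 178,178 ≈ 68,848.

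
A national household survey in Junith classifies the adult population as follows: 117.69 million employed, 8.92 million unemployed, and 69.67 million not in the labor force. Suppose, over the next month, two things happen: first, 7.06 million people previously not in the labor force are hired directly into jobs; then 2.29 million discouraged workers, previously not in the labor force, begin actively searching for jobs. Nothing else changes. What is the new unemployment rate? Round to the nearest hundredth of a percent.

New unemployment rate ≈ 8.25%.

Initially, labor force = 117.69 + 8.92 = 126.61 million, so u = 8.92/126.61 = 7.05%.
After the first change, employed and labor force both rise by 7.06; unemployed unchanged → E = 124.75, U = 8.92, labor force = 133.67 million.
After the second change, unemployed and labor force both rise by 2.29 → E = 124.75, U = 11.21, labor force = 135.96 million.
New unemployment rate = 11.21 / 135.96 = 8.25%.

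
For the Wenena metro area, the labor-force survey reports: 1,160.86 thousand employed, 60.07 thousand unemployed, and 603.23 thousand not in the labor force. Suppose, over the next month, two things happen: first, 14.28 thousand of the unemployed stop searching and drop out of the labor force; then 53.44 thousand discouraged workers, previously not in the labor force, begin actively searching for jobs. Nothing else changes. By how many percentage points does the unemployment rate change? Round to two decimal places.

The unemployment rate changes by +2.95 percentage points.

Initially, labor force = 1,160.86 + 60.07 = 1,220.93 thousand, so u = 60.07/1,220.93 = 4.92%.
After the first change, unemployed and labor force both fall by 14.28 → E = 1,160.86, U = 45.79, labor force = 1,206.65 thousand.
After the second change, unemployed and labor force both rise by 53.44 → E = 1,160.86, U = 99.23, labor force = 1,260.09 thousand.
New unemployment rate = 99.23 / 1,260.09 = 7.87%.
Change = 7.87% − 4.92% = +2.95 percentage points.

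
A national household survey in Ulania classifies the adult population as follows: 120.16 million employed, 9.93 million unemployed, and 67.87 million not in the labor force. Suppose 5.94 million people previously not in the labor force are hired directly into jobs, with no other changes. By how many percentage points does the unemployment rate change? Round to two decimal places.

Initially, labor force = 120.16 + 9.93 = 130.09 million, so u = 9.93/130.09 = 7.63%.
After the change, employed and labor force both rise by 5.94; unemployed unchanged → E = 126.10, U = 9.93, labor force = 136.03 million.
New unemployment rate = 9.93 / 136.03 = 7.30%.
Change = 7.30% − 7.63% = −0.33 percentage points.

The unemployment rate changes by −0.33 percentage points.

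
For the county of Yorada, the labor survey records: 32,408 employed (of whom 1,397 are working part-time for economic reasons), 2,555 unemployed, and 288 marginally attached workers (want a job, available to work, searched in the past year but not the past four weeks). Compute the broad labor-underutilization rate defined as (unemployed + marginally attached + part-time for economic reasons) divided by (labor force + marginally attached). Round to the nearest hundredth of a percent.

Broad underutilization rate ≈ 12.03%.

Labor force = 32,408 + 2,555 = 34,963.
Numerator = 2,555 + 288 + 1,397 = 4,240.
Denominator = 34,963 + 288 = 35,251.
Broad rate = 4,240 / 35,251 = 12.03%.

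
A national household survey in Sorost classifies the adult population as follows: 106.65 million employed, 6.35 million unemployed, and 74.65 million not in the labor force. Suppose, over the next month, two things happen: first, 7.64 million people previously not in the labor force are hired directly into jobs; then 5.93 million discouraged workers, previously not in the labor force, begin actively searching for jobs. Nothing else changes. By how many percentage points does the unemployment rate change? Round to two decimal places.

Initially, labor force = 106.65 + 6.35 = 113.00 million, so u = 6.35/113.00 = 5.62%.
After the first change, employed and labor force both rise by 7.64; unemployed unchanged → E = 114.29, U = 6.35, labor force = 120.64 million.
After the second change, unemployed and labor force both rise by 5.93 → E = 114.29, U = 12.28, labor force = 126.57 million.
New unemployment rate = 12.28 / 126.57 = 9.70%.
Change = 9.70% − 5.62% = +4.08 percentage points.

The unemployment rate changes by +4.08 percentage points.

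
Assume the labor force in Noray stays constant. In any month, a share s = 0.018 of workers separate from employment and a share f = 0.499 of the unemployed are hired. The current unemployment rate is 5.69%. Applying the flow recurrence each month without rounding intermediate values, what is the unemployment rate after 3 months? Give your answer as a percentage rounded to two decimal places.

Unemployment rate after three months ≈ 3.73%.

With a fixed labor force, u_{t+1} = u_t + s·(1−u_t) − f·u_t = u_t·(1−s−f) + s.
Here 1−s−f = 0.483 and s = 0.018.
u_1 = 0.056900 × 0.483 + 0.018 = 0.045483.
u_2 = 0.045483 × 0.483 + 0.018 = 0.039968.
u_3 = 0.039968 × 0.483 + 0.018 = 0.037305.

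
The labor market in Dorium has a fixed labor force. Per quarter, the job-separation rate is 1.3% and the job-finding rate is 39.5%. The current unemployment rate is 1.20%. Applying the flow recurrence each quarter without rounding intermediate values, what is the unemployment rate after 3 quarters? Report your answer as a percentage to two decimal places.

With a fixed labor force, u_{t+1} = u_t + s·(1−u_t) − f·u_t = u_t·(1−s−f) + s.
Here 1−s−f = 0.592 and s = 0.013.
u_1 = 0.012000 × 0.592 + 0.013 = 0.020104.
u_2 = 0.020104 × 0.592 + 0.013 = 0.024902.
u_3 = 0.024902 × 0.592 + 0.013 = 0.027742.

Unemployment rate after three quarters ≈ 2.77%.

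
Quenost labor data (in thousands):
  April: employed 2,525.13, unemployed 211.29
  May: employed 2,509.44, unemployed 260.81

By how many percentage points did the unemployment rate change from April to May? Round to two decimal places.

The unemployment rate changed by +1.69 percentage points.

April: labor force = 2,525.13 + 211.29 = 2,736.42; u = 211.29/2,736.42 = 7.72%.
May: labor force = 2,509.44 + 260.81 = 2,770.25; u = 260.81/2,770.25 = 9.41%.
Change = 9.41% − 7.72% = +1.69 pp.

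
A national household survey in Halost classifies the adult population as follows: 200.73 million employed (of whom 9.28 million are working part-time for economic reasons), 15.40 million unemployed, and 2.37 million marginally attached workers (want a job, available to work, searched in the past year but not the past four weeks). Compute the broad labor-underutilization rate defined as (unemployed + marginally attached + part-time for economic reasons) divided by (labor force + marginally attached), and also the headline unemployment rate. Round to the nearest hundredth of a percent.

Broad underutilization rate ≈ 12.38%; headline unemployment rate ≈ 7.13%.

Labor force = 200.73 + 15.40 = 216.13 million.
Numerator = 15.40 + 2.37 + 9.28 = 27.05 million.
Denominator = 216.13 + 2.37 = 218.50 million.
Broad rate = 27.05 / 218.50 = 12.38%.
Headline unemployment rate = 15.40 / 216.13 = 7.13%.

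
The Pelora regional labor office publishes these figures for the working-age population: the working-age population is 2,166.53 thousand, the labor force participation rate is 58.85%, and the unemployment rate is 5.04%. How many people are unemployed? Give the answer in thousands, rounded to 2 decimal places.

Labor force = 0.5885 × 2,166.53 = 1,275.00 thousand.
Unemployed = 0.0504 × 1,275.00 ≈ 64.26 thousand.

About 64.26 thousand are unemployed.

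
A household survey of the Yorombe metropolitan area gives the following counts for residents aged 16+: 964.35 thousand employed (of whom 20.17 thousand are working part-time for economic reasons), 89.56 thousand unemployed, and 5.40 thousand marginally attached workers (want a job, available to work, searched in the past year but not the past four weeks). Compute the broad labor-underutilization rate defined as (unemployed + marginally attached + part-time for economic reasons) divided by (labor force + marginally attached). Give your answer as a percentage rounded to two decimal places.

Broad underutilization rate ≈ 10.87%.

Labor force = 964.35 + 89.56 = 1,053.91 thousand.
Numerator = 89.56 + 5.40 + 20.17 = 115.13 thousand.
Denominator = 1,053.91 + 5.40 = 1,059.31 thousand.
Broad rate = 115.13 / 1,059.31 = 10.87%.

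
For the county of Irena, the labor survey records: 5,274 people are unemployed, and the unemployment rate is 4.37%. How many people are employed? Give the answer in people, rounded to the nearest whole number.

Labor force = U / u = 5,274 / 0.0437 ≈ 120,686.
Employed = labor force − unemployed = 120,686 − 5,274 = 115,412.

About 115,412 are employed.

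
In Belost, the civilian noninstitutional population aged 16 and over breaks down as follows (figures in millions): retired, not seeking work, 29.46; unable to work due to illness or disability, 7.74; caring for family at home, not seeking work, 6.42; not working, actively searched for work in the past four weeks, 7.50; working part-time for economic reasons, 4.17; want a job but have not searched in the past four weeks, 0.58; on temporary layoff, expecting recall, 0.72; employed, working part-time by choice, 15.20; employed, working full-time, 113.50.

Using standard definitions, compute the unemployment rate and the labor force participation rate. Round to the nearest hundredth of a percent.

Unemployment rate ≈ 5.83%; labor force participation rate ≈ 76.15%.

Employed = 4.17 + 15.20 + 113.50 = 132.87 million (anyone who worked, including part-time for economic reasons, counts as employed).
Unemployed = 7.50 + 0.72 = 8.22 million (jobless and actively searching, or on temporary layoff).
Labor force = 132.87 + 8.22 = 141.09 million.
Not in labor force = 29.46 + 7.74 + 6.42 + 0.58 = 44.20 million (those not working and not actively searching are outside the labor force — including those who want a job but have given up searching).
Civilian working-age population = 141.09 + 44.20 = 185.29 million.
Unemployment rate = 8.22 / 141.09 = 5.83%.
Labor force participation rate = 141.09 / 185.29 = 76.15%.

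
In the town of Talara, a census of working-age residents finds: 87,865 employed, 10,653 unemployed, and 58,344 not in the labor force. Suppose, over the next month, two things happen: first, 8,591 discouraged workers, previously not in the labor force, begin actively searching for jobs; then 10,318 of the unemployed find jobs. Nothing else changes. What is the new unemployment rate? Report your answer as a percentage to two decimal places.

Initially, labor force = 87,865 + 10,653 = 98,518, so u = 10,653/98,518 = 10.81%.
After the first change, unemployed and labor force both rise by 8,591 → E = 87,865, U = 19,244, labor force = 107,109.
After the second change, unemployed falls and employed rises by 10,318; labor force unchanged → E = 98,183, U = 8,926, labor force = 107,109.
New unemployment rate = 8,926 / 107,109 = 8.33%.

New unemployment rate ≈ 8.33%.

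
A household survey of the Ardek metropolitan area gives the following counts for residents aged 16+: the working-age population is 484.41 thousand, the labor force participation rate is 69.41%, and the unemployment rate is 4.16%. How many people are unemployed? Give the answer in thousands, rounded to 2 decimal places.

Labor force = 0.6941 × 484.41 = 336.23 thousand.
Unemployed = 0.0416 × 336.23 ≈ 13.99 thousand.

About 13.99 thousand are unemployed.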